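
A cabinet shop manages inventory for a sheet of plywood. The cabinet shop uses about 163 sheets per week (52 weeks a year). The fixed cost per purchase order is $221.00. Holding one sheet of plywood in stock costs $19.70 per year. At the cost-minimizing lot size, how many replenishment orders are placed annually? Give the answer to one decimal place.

N ≈ 19.4 orders per year

Annual demand D = 163 × 52 = 8,476.
Q* = √(2DS/H) = √(2 × 8,476 × 221 / 19.7) ≈ 436.09.
Orders per year = D / Q* = 8,476 / 436.09 ≈ 19.436.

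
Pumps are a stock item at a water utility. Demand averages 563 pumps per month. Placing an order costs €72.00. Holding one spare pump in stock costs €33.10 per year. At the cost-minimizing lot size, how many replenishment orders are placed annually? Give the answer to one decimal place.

Annual demand D = 563 × 12 = 6,756.
EOQ = √(2DS/H) = √(2 × 6,756 × 72 / 33.1) ≈ 171.44.
Orders per year = D / Q* = 6,756 / 171.44 ≈ 39.407.

N ≈ 39.4 orders per year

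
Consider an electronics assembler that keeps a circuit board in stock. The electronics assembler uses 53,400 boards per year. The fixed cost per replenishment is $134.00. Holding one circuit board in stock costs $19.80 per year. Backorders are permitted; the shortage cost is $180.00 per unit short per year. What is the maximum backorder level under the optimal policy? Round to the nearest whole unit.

With planned backorders, Q* = √(2DS/H) · √((H+B)/B).
√(2DS/H) = √(2 × 53,400 × 134 / 19.8) = 850.169.
√((H+B)/B) = √((19.8+180)/180) = 1.0536.
Q* ≈ 895.709.
S* = Q* · H/(H+B) = 895.709 × 19.8/199.8 ≈ 88.764.

S* ≈ 89 boards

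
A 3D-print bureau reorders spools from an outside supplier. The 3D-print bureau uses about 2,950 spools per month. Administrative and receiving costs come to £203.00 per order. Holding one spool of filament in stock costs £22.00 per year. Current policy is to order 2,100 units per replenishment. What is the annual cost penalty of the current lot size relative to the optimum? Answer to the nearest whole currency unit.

Annual demand D = 2,950 × 12 = 35,400.
EOQ = √(2DS/H) = √(2 × 35,400 × 203 / 22) ≈ 808.26.
Cost at Q* = (D/Q*)S + (Q*/2)H = √(2DSH) ≈ £17,781.81.
Cost at Q = 2,100: (35,400/2,100)×203 + (2,100/2)×22 = £3,422.00 + £23,100.00 = £26,522.00.
Excess = £26,522.00 − £17,781.81 = £8,740.19.

Extra cost ≈ £8,740 per year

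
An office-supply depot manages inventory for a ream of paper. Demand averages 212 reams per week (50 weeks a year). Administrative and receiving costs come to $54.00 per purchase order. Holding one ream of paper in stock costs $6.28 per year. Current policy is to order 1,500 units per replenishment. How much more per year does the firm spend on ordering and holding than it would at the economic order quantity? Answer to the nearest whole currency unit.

Annual demand D = 212 × 50 = 10,600.
EOQ = √(2DS/H) = √(2 × 10,600 × 54 / 6.28) ≈ 426.96.
Cost at Q* = (D/Q*)S + (Q*/2)H = √(2DSH) ≈ $2,681.30.
Cost at Q = 1,500: (10,600/1,500)×54 + (1,500/2)×6.28 = $381.60 + $4,710.00 = $5,091.60.
Excess = $5,091.60 − $2,681.30 = $2,410.30.

Extra cost ≈ $2,410 per year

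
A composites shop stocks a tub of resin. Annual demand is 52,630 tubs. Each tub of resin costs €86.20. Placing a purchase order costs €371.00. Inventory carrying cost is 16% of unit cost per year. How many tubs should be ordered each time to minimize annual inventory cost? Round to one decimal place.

Holding cost H = 0.16 × €86.20 = €13.7920 per unit per year.
EOQ = √(2DS / H) = √(2 × 52,630 × 371 / 13.792).
= √(39,051,460 / 13.792) = √2,831,457.3666 ≈ 1682.693.

Q* ≈ 1,682.7 tubs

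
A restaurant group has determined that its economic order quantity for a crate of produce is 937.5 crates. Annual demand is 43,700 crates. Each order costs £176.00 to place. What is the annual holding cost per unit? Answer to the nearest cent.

H ≈ £17.50

The basic EOQ model gives Q* = √(2DS/H); rearrange for the unknown.
From Q* = √(2DS/H): H = 2DS / Q*² = 2 × 43,700 × 176 / 937.5² = 17.5018.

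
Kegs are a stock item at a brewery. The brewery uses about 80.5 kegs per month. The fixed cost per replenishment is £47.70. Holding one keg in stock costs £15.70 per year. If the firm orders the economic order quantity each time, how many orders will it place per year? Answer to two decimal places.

N ≈ 12.61 orders per year

Annual demand D = 80.5 × 12 = 966.
The optimal lot size = √(2DS/H) = √(2 × 966 × 47.7 / 15.7) ≈ 76.61.
Orders per year = D / Q* = 966 / 76.61 ≈ 12.609.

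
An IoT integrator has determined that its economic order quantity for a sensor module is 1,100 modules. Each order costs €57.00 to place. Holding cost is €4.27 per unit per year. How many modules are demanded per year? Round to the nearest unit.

D ≈ 45,322 modules per year

Invert the EOQ relation Q*² = 2DS/H.
From Q* = √(2DS/H): D = Q*²H / (2S) = 1,100² × 4.27 / (2 × 57) = 45321.930.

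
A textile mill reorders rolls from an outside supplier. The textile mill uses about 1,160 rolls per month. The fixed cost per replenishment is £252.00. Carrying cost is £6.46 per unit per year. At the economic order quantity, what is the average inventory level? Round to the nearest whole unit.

Average inventory ≈ 521 rolls

Annual demand D = 1,160 × 12 = 13,920.
The optimal lot size = √(2DS/H) = √(2 × 13,920 × 252 / 6.46) ≈ 1042.12.
Average inventory = Q*/2 ≈ 1042.12 / 2 = 521.061.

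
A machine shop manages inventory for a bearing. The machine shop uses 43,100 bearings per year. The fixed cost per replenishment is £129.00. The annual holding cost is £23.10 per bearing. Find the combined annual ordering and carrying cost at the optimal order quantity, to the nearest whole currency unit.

TC* ≈ £16,027

The optimal lot size = √(2DS/H) = √(2 × 43,100 × 129 / 23.1) ≈ 693.81.
At the optimum the two cost components are equal, so total cost = 2·(Q*/2)H = Q*·H.
Minimum total = √(2DSH) = √(2 × 43,100 × 129 × 23.1) ≈ 16027.083.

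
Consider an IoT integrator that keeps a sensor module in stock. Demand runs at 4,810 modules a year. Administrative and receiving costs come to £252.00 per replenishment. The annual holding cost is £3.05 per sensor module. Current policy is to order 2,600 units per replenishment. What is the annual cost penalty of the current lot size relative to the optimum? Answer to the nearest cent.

EOQ = √(2DS/H) = √(2 × 4,810 × 252 / 3.05) ≈ 891.53.
Cost at Q* = (D/Q*)S + (Q*/2)H = √(2DSH) ≈ £2,719.18.
Cost at Q = 2,600: (4,810/2,600)×252 + (2,600/2)×3.05 = £466.20 + £3,965.00 = £4,431.20.
Excess = £4,431.20 − £2,719.18 = £1,712.02.

Extra cost ≈ £1,712.02 per year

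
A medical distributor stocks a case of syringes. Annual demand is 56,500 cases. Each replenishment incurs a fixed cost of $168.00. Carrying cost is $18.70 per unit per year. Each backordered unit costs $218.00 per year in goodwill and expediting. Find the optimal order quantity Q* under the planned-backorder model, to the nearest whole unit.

With planned backorders, Q* = √(2DS/H) · √((H+B)/B).
√(2DS/H) = √(2 × 56,500 × 168 / 18.7) = 1007.565.
√((H+B)/B) = √((18.7+218)/218) = 1.0420.
Q* ≈ 1049.890.

Q* ≈ 1,050 cases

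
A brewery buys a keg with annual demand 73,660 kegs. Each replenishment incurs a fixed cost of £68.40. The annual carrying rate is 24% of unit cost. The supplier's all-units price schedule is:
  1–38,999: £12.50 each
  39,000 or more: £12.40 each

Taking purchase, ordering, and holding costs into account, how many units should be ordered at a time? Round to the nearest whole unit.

Q* ≈ 1,833 kegs

Holding cost per unit per year at price C is H = 0.24·C.
For each price level, check whether its EOQ is feasible; otherwise the best quantity at that price is the breakpoint.
EOQ at £12.50 = 1832.7 (feasible in tier 1): TC = 73,660×£12.50 + (73,660/1832.7)×68.4 + (1832.7/2)×0.24×£12.50 = £926,248.19.
EOQ at £12.40 = 1840.1 < 39000, so use break Q=39000: TC = 73,660×£12.40 + (73,660/39000.0)×68.4 + (39000.0/2)×0.24×£12.40 = £971,545.19.
Lowest total cost is £926,248.19 at Q = 1832.7.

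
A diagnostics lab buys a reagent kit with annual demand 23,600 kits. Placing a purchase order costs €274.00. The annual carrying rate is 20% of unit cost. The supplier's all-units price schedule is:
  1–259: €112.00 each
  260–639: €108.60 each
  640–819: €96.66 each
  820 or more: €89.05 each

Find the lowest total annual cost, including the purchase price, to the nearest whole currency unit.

Holding cost per unit per year at price C is H = 0.20·C.
Candidates are each tier's EOQ (if it falls in that tier) and each price-break quantity.
Tier 1 (€112.00): EOQ = 759.8 exceeds tier's upper bound 259, so this tier is dominated.
Tier 2 (€108.60): EOQ = 771.6 exceeds tier's upper bound 639, so this tier is dominated.
EOQ at €96.66 = 817.9 (feasible in tier 3): TC = 23,600×€96.66 + (23,600/817.9)×274 + (817.9/2)×0.20×€96.66 = €2,296,987.92.
EOQ at €89.05 = 852.1 (feasible in tier 4): TC = 23,600×€89.05 + (23,600/852.1)×274 + (852.1/2)×0.20×€89.05 = €2,116,756.73.
Lowest total cost among the candidates is at Q = 852.1.

TC* ≈ €2,116,757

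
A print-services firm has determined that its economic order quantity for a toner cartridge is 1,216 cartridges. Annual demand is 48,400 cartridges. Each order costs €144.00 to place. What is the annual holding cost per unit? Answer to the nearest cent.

H ≈ €9.43

Squaring Q* = √(2DS/H) gives Q*² = 2DS/H.
From Q* = √(2DS/H): H = 2DS / Q*² = 2 × 48,400 × 144 / 1,216² = 9.4269.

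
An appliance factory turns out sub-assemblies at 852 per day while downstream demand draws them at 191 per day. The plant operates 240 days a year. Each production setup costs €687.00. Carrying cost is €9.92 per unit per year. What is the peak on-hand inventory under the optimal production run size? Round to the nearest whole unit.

I_max ≈ 2,219 sub-assemblies

Annual demand D = 191 × 240 = 45,840.
Production build-up factor (1 − d/p) = 1 − 191/852 = 0.7758.
Q* = √(2DS / (H(1 − d/p))) = √(2 × 45,840 × 687 / (9.92 × 0.7758)).
= √(62,984,160 / 7.6962) ≈ 2860.743.
Maximum inventory = Q*(1 − d/p) = 2860.743 × 0.7758 ≈ 2219.426.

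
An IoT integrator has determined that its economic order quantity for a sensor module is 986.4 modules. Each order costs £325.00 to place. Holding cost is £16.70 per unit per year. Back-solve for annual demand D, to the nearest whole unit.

The basic EOQ model gives Q* = √(2DS/H); rearrange for the unknown.
From Q* = √(2DS/H): D = Q*²H / (2S) = 986.4² × 16.7 / (2 × 325) = 24998.229.

D ≈ 24,998 modules per year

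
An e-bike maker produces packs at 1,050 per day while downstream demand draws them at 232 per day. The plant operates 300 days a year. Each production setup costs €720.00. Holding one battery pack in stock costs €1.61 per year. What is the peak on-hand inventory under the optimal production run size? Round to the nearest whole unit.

I_max ≈ 6,964 packs

Annual demand D = 232 × 300 = 69,600.
Production build-up factor (1 − d/p) = 1 − 232/1,050 = 0.7790.
Q* = √(2DS / (H(1 − d/p))) = √(2 × 69,600 × 720 / (1.61 × 0.7790)).
= √(100,224,000 / 1.2543) ≈ 8939.041.
Maximum inventory = Q*(1 − d/p) = 8939.041 × 0.7790 ≈ 6963.939.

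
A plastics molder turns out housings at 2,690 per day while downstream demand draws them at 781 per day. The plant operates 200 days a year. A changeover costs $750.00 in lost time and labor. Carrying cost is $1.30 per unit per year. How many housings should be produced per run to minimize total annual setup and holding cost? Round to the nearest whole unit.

Q* ≈ 15,936 housings

Annual demand D = 781 × 200 = 156,200.
Production build-up factor (1 − d/p) = 1 − 781/2,690 = 0.7097.
Q* = √(2DS / (H(1 − d/p))) = √(2 × 156,200 × 750 / (1.3 × 0.7097)).
= √(234,300,000 / 0.9226) ≈ 15936.305.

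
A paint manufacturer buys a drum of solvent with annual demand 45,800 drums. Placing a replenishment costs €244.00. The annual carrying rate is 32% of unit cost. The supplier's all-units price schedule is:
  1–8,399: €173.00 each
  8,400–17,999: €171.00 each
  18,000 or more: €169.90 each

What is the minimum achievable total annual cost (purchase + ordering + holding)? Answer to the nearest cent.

Holding cost per unit per year at price C is H = 0.32·C.
Candidates are each tier's EOQ (if it falls in that tier) and each price-break quantity.
EOQ at €173.00 = 635.4 (feasible in tier 1): TC = 45,800×€173.00 + (45,800/635.4)×244 + (635.4/2)×0.32×€173.00 = €7,958,575.53.
EOQ at €171.00 = 639.1 < 8400, so use break Q=8400: TC = 45,800×€171.00 + (45,800/8400.0)×244 + (8400.0/2)×0.32×€171.00 = €8,062,954.38.
EOQ at €169.90 = 641.2 < 18000, so use break Q=18000: TC = 45,800×€169.90 + (45,800/18000.0)×244 + (18000.0/2)×0.32×€169.90 = €8,271,352.84.
Lowest total cost among the candidates is at Q = 635.4.

TC* ≈ €7,958,575.53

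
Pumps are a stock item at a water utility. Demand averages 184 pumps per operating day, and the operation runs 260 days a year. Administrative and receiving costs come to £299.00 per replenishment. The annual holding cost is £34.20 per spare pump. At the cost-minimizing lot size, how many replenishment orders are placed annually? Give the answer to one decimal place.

Annual demand D = 184 × 260 = 47,840.
EOQ = √(2DS/H) = √(2 × 47,840 × 299 / 34.2) ≈ 914.60.
Orders per year = D / Q* = 47,840 / 914.60 ≈ 52.307.

N ≈ 52.3 orders per year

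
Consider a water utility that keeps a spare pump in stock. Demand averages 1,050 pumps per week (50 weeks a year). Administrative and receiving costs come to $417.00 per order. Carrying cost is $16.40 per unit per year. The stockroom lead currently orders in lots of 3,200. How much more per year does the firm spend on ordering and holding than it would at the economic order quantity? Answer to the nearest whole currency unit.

Annual demand D = 1,050 × 50 = 52,500.
EOQ = √(2DS/H) = √(2 × 52,500 × 417 / 16.4) ≈ 1633.96.
Cost at Q* = (D/Q*)S + (Q*/2)H = √(2DSH) ≈ $26,796.90.
Cost at Q = 3,200: (52,500/3,200)×417 + (3,200/2)×16.4 = $6,841.41 + $26,240.00 = $33,081.41.
Excess = $33,081.41 − $26,796.90 = $6,284.50.

Extra cost ≈ $6,285 per year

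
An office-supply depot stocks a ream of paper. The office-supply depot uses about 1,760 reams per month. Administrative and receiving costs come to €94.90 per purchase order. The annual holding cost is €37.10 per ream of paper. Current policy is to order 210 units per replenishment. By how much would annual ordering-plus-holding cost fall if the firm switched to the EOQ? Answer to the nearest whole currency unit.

Extra cost ≈ €1,245 per year

Annual demand D = 1,760 × 12 = 21,120.
EOQ = √(2DS/H) = √(2 × 21,120 × 94.9 / 37.1) ≈ 328.71.
Cost at Q* = (D/Q*)S + (Q*/2)H = √(2DSH) ≈ €12,195.01.
Cost at Q = 210: (21,120/210)×94.9 + (210/2)×37.1 = €9,544.23 + €3,895.50 = €13,439.73.
Excess = €13,439.73 − €12,195.01 = €1,244.72.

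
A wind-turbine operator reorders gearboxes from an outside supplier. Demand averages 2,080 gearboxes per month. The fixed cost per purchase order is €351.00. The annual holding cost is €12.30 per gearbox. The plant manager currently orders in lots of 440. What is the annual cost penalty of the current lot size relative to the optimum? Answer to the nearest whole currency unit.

Extra cost ≈ €7,937 per year

Annual demand D = 2,080 × 12 = 24,960.
EOQ = √(2DS/H) = √(2 × 24,960 × 351 / 12.3) ≈ 1193.54.
Cost at Q* = (D/Q*)S + (Q*/2)H = √(2DSH) ≈ €14,680.59.
Cost at Q = 440: (24,960/440)×351 + (440/2)×12.3 = €19,911.27 + €2,706.00 = €22,617.27.
Excess = €22,617.27 − €14,680.59 = €7,936.69.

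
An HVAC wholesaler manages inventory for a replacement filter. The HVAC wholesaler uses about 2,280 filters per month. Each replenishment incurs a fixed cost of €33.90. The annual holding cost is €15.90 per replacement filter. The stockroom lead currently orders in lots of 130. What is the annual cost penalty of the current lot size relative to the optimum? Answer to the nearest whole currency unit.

Annual demand D = 2,280 × 12 = 27,360.
EOQ = √(2DS/H) = √(2 × 27,360 × 33.9 / 15.9) ≈ 341.57.
Cost at Q* = (D/Q*)S + (Q*/2)H = √(2DSH) ≈ €5,430.90.
Cost at Q = 130: (27,360/130)×33.9 + (130/2)×15.9 = €7,134.65 + €1,033.50 = €8,168.15.
Excess = €8,168.15 − €5,430.90 = €2,737.25.

Extra cost ≈ €2,737 per year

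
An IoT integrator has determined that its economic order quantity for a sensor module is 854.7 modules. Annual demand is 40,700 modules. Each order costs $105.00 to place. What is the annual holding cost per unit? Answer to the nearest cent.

Invert the EOQ relation Q*² = 2DS/H.
From Q* = √(2DS/H): H = 2DS / Q*² = 2 × 40,700 × 105 / 854.7² = 11.7000.

H ≈ $11.70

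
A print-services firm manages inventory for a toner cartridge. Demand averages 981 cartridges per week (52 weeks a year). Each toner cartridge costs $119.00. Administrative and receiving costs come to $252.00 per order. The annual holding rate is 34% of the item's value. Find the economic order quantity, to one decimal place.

Annual demand D = 981 × 52 = 51,012.
Holding cost H = 0.34 × $119.00 = $40.4600 per unit per year.
EOQ = √(2DS / H) = √(2 × 51,012 × 252 / 40.46).
= √(25,710,048 / 40.46) = √635,443.5986 ≈ 797.147.

Q* ≈ 797.1 cartridges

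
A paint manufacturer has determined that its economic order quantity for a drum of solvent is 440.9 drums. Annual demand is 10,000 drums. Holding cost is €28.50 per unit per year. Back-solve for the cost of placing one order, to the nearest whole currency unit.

S ≈ €277

The basic EOQ model gives Q* = √(2DS/H); rearrange for the unknown.
From Q* = √(2DS/H): S = Q*²H / (2D) = 440.9² × 28.5 / (2 × 10,000) = 277.0098.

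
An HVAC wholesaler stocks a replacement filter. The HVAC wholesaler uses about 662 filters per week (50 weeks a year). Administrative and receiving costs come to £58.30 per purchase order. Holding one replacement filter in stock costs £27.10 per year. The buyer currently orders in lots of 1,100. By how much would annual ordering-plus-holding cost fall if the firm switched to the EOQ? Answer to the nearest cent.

Annual demand D = 662 × 50 = 33,100.
EOQ = √(2DS/H) = √(2 × 33,100 × 58.3 / 27.1) ≈ 377.38.
Cost at Q* = (D/Q*)S + (Q*/2)H = √(2DSH) ≈ £10,226.99.
Cost at Q = 1,100: (33,100/1,100)×58.3 + (1,100/2)×27.1 = £1,754.30 + £14,905.00 = £16,659.30.
Excess = £16,659.30 − £10,226.99 = £6,432.31.

Extra cost ≈ £6,432.31 per year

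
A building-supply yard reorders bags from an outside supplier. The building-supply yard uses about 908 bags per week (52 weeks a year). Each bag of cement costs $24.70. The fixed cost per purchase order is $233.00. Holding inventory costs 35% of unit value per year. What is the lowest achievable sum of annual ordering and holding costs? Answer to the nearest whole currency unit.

TC* ≈ $13,792

Annual demand D = 908 × 52 = 47,216.
Holding cost H = 0.35 × $24.70 = $8.6450 per unit per year.
Q* = √(2DS/H) = √(2 × 47,216 × 233 / 8.645) ≈ 1595.35.
At Q*, ordering cost (D/Q*)S equals holding cost (Q*/2)H, each = √(DSH/2).
Minimum total = √(2DSH) = √(2 × 47,216 × 233 × 8.645) ≈ 13791.772.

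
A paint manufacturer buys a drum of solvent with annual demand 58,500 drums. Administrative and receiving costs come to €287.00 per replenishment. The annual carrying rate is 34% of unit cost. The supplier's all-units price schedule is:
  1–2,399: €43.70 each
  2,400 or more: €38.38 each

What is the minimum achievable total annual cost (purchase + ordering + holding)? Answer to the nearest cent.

Holding cost per unit per year at price C is H = 0.34·C.
Candidates are each tier's EOQ (if it falls in that tier) and each price-break quantity.
EOQ at €43.70 = 1503.3 (feasible in tier 1): TC = 58,500×€43.70 + (58,500/1503.3)×287 + (1503.3/2)×0.34×€43.70 = €2,578,786.45.
EOQ at €38.38 = 1604.1 < 2400, so use break Q=2400: TC = 58,500×€38.38 + (58,500/2400.0)×287 + (2400.0/2)×0.34×€38.38 = €2,267,884.67.
Lowest total cost among the candidates is at Q = 2400.0.

TC* ≈ €2,267,884.67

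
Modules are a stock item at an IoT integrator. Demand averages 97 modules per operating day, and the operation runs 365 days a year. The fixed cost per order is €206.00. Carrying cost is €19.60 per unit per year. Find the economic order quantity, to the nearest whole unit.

Q* ≈ 863 modules

Annual demand D = 97 × 365 = 35,405.
EOQ = √(2DS / H) = √(2 × 35,405 × 206 / 19.6).
= √(14,586,860 / 19.6) = √744,227.551 ≈ 862.686.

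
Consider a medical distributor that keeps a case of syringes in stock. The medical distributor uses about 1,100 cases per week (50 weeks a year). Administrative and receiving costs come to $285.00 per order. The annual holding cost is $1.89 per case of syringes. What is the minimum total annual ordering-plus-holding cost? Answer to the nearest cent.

Annual demand D = 1,100 × 50 = 55,000.
Q* = √(2DS/H) = √(2 × 55,000 × 285 / 1.89) ≈ 4072.75.
At Q*, ordering cost (D/Q*)S equals holding cost (Q*/2)H, each = √(DSH/2).
Minimum total = √(2DSH) = √(2 × 55,000 × 285 × 1.89) ≈ 7697.500.

TC* ≈ $7,697.50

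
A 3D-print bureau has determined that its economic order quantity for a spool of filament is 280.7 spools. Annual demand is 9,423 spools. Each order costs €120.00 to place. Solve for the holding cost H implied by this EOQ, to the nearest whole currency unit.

Invert the EOQ relation Q*² = 2DS/H.
From Q* = √(2DS/H): H = 2DS / Q*² = 2 × 9,423 × 120 / 280.7² = 28.7022.

H ≈ €29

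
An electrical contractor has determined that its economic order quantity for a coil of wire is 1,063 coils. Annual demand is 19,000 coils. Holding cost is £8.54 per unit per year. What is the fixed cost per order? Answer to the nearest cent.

The basic EOQ model gives Q* = √(2DS/H); rearrange for the unknown.
From Q* = √(2DS/H): S = Q*²H / (2D) = 1,063² × 8.54 / (2 × 19,000) = 253.9457.

S ≈ £253.95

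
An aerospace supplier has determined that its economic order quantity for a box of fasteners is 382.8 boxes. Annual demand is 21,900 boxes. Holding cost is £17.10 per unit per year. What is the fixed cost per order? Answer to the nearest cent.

S ≈ £57.21

Invert the EOQ relation Q*² = 2DS/H.
From Q* = √(2DS/H): S = Q*²H / (2D) = 382.8² × 17.1 / (2 × 21,900) = 57.2092.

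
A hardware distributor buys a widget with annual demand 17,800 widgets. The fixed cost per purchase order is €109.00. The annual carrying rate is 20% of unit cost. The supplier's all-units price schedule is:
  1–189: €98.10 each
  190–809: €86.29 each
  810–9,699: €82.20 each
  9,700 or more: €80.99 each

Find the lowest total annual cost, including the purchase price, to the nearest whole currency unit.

Holding cost per unit per year at price C is H = 0.20·C.
Candidates are each tier's EOQ (if it falls in that tier) and each price-break quantity.
Tier 1 (€98.10): EOQ = 444.7 exceeds tier's upper bound 189, so this tier is dominated.
EOQ at €86.29 = 474.2 (feasible in tier 2): TC = 17,800×€86.29 + (17,800/474.2)×109 + (474.2/2)×0.20×€86.29 = €1,544,145.39.
EOQ at €82.20 = 485.8 < 810, so use break Q=810: TC = 17,800×€82.20 + (17,800/810.0)×109 + (810.0/2)×0.20×€82.20 = €1,472,213.51.
EOQ at €80.99 = 489.4 < 9700, so use break Q=9700: TC = 17,800×€80.99 + (17,800/9700.0)×109 + (9700.0/2)×0.20×€80.99 = €1,520,382.32.
Lowest total cost among the candidates is at Q = 810.0.

TC* ≈ €1,472,214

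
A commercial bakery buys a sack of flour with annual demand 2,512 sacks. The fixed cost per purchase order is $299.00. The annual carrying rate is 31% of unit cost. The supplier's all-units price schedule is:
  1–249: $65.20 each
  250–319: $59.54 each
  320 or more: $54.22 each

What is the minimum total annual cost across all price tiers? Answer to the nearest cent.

TC* ≈ $141,237.10

Holding cost per unit per year at price C is H = 0.31·C.
Candidates are each tier's EOQ (if it falls in that tier) and each price-break quantity.
Tier 1 ($65.20): EOQ = 272.6 exceeds tier's upper bound 249, so this tier is dominated.
EOQ at $59.54 = 285.3 (feasible in tier 2): TC = 2,512×$59.54 + (2,512/285.3)×299 + (285.3/2)×0.31×$59.54 = $154,830.05.
EOQ at $54.22 = 299.0 < 320, so use break Q=320: TC = 2,512×$54.22 + (2,512/320.0)×299 + (320.0/2)×0.31×$54.22 = $141,237.10.
Lowest total cost among the candidates is at Q = 320.0.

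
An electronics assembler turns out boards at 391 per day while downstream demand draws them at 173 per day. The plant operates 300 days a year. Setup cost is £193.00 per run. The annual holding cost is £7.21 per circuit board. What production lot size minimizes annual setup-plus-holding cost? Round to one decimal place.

Q* ≈ 2,232.4 boards

Annual demand D = 173 × 300 = 51,900.
Production build-up factor (1 − d/p) = 1 − 173/391 = 0.5575.
Q* = √(2DS / (H(1 − d/p))) = √(2 × 51,900 × 193 / (7.21 × 0.5575)).
= √(20,033,400 / 4.0199) ≈ 2232.389.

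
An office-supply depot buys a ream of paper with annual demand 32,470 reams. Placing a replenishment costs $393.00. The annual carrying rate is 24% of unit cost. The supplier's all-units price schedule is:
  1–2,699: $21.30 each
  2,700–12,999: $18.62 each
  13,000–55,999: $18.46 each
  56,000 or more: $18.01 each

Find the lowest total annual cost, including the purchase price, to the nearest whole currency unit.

Holding cost per unit per year at price C is H = 0.24·C.
Evaluate total cost at each tier's feasible EOQ or, if the EOQ is below the tier, at the tier's minimum quantity.
EOQ at $21.30 = 2234.4 (feasible in tier 1): TC = 32,470×$21.30 + (32,470/2234.4)×393 + (2234.4/2)×0.24×$21.30 = $703,033.15.
EOQ at $18.62 = 2389.8 < 2700, so use break Q=2700: TC = 32,470×$18.62 + (32,470/2700.0)×393 + (2700.0/2)×0.24×$18.62 = $615,350.47.
EOQ at $18.46 = 2400.1 < 13000, so use break Q=13000: TC = 32,470×$18.46 + (32,470/13000.0)×393 + (13000.0/2)×0.24×$18.46 = $629,175.39.
EOQ at $18.01 = 2429.9 < 56000, so use break Q=56000: TC = 32,470×$18.01 + (32,470/56000.0)×393 + (56000.0/2)×0.24×$18.01 = $706,039.77.
Lowest total cost among the candidates is at Q = 2700.0.

TC* ≈ $615,350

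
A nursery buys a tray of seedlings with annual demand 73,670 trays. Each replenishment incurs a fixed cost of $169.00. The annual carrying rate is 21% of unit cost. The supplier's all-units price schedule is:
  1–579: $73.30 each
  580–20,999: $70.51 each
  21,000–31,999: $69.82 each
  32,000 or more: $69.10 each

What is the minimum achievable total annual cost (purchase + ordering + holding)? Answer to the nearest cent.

TC* ≈ $5,213,673.36

Holding cost per unit per year at price C is H = 0.21·C.
For each price level, check whether its EOQ is feasible; otherwise the best quantity at that price is the breakpoint.
Tier 1 ($73.30): EOQ = 1271.9 exceeds tier's upper bound 579, so this tier is dominated.
EOQ at $70.51 = 1296.8 (feasible in tier 2): TC = 73,670×$70.51 + (73,670/1296.8)×169 + (1296.8/2)×0.21×$70.51 = $5,213,673.36.
EOQ at $69.82 = 1303.2 < 21000, so use break Q=21000: TC = 73,670×$69.82 + (73,670/21000.0)×169 + (21000.0/2)×0.21×$69.82 = $5,298,185.37.
EOQ at $69.10 = 1310.0 < 32000, so use break Q=32000: TC = 73,670×$69.10 + (73,670/32000.0)×169 + (32000.0/2)×0.21×$69.10 = $5,323,162.07.
Lowest total cost among the candidates is at Q = 1296.8.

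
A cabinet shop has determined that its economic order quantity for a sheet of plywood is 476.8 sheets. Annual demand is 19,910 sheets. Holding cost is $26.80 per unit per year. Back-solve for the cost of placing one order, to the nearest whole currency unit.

Squaring Q* = √(2DS/H) gives Q*² = 2DS/H.
From Q* = √(2DS/H): S = Q*²H / (2D) = 476.8² × 26.8 / (2 × 19,910) = 153.0051.

S ≈ $153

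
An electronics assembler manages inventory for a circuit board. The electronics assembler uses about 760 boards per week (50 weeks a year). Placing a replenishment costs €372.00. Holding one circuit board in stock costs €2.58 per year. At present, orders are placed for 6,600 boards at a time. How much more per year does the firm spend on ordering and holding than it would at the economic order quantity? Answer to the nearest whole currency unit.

Extra cost ≈ €2,115 per year

Annual demand D = 760 × 50 = 38,000.
EOQ = √(2DS/H) = √(2 × 38,000 × 372 / 2.58) ≈ 3310.31.
Cost at Q* = (D/Q*)S + (Q*/2)H = √(2DSH) ≈ €8,540.59.
Cost at Q = 6,600: (38,000/6,600)×372 + (6,600/2)×2.58 = €2,141.82 + €8,514.00 = €10,655.82.
Excess = €10,655.82 − €8,540.59 = €2,115.22.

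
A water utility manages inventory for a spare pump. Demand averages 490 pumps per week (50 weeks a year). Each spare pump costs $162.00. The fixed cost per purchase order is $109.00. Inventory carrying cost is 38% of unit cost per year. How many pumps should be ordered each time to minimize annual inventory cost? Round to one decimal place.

Q* ≈ 294.6 pumps

Annual demand D = 490 × 50 = 24,500.
Holding cost H = 0.38 × $162.00 = $61.5600 per unit per year.
EOQ = √(2DS / H) = √(2 × 24,500 × 109 / 61.56).
= √(5,341,000 / 61.56) = √86,760.8837 ≈ 294.552.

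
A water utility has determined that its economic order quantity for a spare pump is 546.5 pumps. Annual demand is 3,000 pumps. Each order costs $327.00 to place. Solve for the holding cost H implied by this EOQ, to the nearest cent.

Squaring Q* = √(2DS/H) gives Q*² = 2DS/H.
From Q* = √(2DS/H): H = 2DS / Q*² = 2 × 3,000 × 327 / 546.5² = 6.5693.

H ≈ $6.57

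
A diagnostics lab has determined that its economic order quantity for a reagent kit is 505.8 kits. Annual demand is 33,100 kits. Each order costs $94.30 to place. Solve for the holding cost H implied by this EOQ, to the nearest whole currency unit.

H ≈ $24

The basic EOQ model gives Q* = √(2DS/H); rearrange for the unknown.
From Q* = √(2DS/H): H = 2DS / Q*² = 2 × 33,100 × 94.3 / 505.8² = 24.4012.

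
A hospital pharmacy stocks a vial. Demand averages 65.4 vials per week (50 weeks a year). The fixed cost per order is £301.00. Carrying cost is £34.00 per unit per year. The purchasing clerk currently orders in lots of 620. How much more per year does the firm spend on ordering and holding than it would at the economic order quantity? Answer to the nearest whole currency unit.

Extra cost ≈ £3,946 per year

Annual demand D = 65.4 × 50 = 3,270.
EOQ = √(2DS/H) = √(2 × 3,270 × 301 / 34) ≈ 240.62.
Cost at Q* = (D/Q*)S + (Q*/2)H = √(2DSH) ≈ £8,181.10.
Cost at Q = 620: (3,270/620)×301 + (620/2)×34 = £1,587.53 + £10,540.00 = £12,127.53.
Excess = £12,127.53 − £8,181.10 = £3,946.43.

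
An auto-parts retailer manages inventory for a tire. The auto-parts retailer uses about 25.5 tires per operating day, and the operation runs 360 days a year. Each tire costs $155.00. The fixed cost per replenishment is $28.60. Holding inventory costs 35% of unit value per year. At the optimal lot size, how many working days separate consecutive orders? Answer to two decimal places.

T ≈ 3.86 days

Annual demand D = 25.5 × 360 = 9,180.
Holding cost H = 0.35 × $155.00 = $54.2500 per unit per year.
The optimal lot size = √(2DS/H) = √(2 × 9,180 × 28.6 / 54.25) ≈ 98.38.
Cycle time = Q*/D × 360 = 98.38 / 9,180 × 360 ≈ 3.858 days.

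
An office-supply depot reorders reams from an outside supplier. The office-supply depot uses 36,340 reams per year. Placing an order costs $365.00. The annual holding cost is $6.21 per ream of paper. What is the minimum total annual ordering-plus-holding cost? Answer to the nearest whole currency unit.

TC* ≈ $12,835

Q* = √(2DS/H) = √(2 × 36,340 × 365 / 6.21) ≈ 2066.85.
At Q*, ordering cost (D/Q*)S equals holding cost (Q*/2)H, each = √(DSH/2).
Minimum total = √(2DSH) = √(2 × 36,340 × 365 × 6.21) ≈ 12835.113.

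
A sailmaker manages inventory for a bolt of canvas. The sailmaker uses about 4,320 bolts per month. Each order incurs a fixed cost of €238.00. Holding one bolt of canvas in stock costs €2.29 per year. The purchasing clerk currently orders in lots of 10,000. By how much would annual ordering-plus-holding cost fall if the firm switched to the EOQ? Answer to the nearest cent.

Annual demand D = 4,320 × 12 = 51,840.
EOQ = √(2DS/H) = √(2 × 51,840 × 238 / 2.29) ≈ 3282.60.
Cost at Q* = (D/Q*)S + (Q*/2)H = √(2DSH) ≈ €7,517.16.
Cost at Q = 10,000: (51,840/10,000)×238 + (10,000/2)×2.29 = €1,233.79 + €11,450.00 = €12,683.79.
Excess = €12,683.79 − €7,517.16 = €5,166.63.

Extra cost ≈ €5,166.63 per year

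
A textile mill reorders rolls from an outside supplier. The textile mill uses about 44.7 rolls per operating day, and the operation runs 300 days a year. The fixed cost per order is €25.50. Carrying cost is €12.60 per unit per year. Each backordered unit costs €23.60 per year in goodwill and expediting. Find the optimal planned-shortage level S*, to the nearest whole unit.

S* ≈ 100 rolls

Annual demand D = 44.7 × 300 = 13,410.
With planned backorders, Q* = √(2DS/H) · √((H+B)/B).
√(2DS/H) = √(2 × 13,410 × 25.5 / 12.6) = 232.978.
√((H+B)/B) = √((12.6+23.6)/23.6) = 1.2385.
Q* ≈ 288.544.
S* = Q* · H/(H+B) = 288.544 × 12.6/36.2 ≈ 100.433.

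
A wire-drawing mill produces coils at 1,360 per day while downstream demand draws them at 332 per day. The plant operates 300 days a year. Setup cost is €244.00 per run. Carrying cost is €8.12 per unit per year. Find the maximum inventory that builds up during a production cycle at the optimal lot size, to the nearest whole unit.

I_max ≈ 2,127 coils

Annual demand D = 332 × 300 = 99,600.
Production build-up factor (1 − d/p) = 1 − 332/1,360 = 0.7559.
Q* = √(2DS / (H(1 − d/p))) = √(2 × 99,600 × 244 / (8.12 × 0.7559)).
= √(48,604,800 / 6.1378) ≈ 2814.067.
Maximum inventory = Q*(1 − d/p) = 2814.067 × 0.7559 ≈ 2127.104.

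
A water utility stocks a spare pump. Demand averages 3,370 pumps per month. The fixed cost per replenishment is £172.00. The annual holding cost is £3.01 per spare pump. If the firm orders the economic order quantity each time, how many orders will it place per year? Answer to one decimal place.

Annual demand D = 3,370 × 12 = 40,440.
The optimal lot size = √(2DS/H) = √(2 × 40,440 × 172 / 3.01) ≈ 2149.82.
Orders per year = D / Q* = 40,440 / 2149.82 ≈ 18.811.

N ≈ 18.8 orders per year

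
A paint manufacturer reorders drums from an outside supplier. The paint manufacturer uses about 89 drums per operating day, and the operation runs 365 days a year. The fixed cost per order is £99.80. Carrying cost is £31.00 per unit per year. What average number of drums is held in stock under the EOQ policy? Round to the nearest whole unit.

Average inventory ≈ 229 drums

Annual demand D = 89 × 365 = 32,485.
Q* = √(2DS/H) = √(2 × 32,485 × 99.8 / 31) ≈ 457.34.
Average inventory = Q*/2 ≈ 457.34 / 2 = 228.671.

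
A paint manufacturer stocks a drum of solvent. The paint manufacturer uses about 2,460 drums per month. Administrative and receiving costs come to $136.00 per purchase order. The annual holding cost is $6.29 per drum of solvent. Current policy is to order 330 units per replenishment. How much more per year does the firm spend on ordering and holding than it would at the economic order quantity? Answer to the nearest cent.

Extra cost ≈ $6,096.97 per year

Annual demand D = 2,460 × 12 = 29,520.
EOQ = √(2DS/H) = √(2 × 29,520 × 136 / 6.29) ≈ 1129.84.
Cost at Q* = (D/Q*)S + (Q*/2)H = √(2DSH) ≈ $7,106.70.
Cost at Q = 330: (29,520/330)×136 + (330/2)×6.29 = $12,165.82 + $1,037.85 = $13,203.67.
Excess = $13,203.67 − $7,106.70 = $6,096.97.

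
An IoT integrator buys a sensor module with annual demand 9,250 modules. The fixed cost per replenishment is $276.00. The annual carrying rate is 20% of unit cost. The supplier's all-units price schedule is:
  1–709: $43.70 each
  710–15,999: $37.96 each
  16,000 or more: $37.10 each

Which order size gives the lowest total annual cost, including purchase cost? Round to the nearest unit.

Q* ≈ 820 modules

Holding cost per unit per year at price C is H = 0.20·C.
Candidates are each tier's EOQ (if it falls in that tier) and each price-break quantity.
Tier 1 ($43.70): EOQ = 764.3 exceeds tier's upper bound 709, so this tier is dominated.
EOQ at $37.96 = 820.1 (feasible in tier 2): TC = 9,250×$37.96 + (9,250/820.1)×276 + (820.1/2)×0.20×$37.96 = $357,356.13.
EOQ at $37.10 = 829.5 < 16000, so use break Q=16000: TC = 9,250×$37.10 + (9,250/16000.0)×276 + (16000.0/2)×0.20×$37.10 = $402,694.56.
Lowest total cost is $357,356.13 at Q = 820.1.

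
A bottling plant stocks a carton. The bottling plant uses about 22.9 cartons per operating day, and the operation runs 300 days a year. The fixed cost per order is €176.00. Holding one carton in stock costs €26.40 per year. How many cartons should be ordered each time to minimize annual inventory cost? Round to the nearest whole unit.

Annual demand D = 22.9 × 300 = 6,870.
EOQ = √(2DS / H) = √(2 × 6,870 × 176 / 26.4).
= √(2,418,240 / 26.4) = √91,600 ≈ 302.655.

Q* ≈ 303 cartons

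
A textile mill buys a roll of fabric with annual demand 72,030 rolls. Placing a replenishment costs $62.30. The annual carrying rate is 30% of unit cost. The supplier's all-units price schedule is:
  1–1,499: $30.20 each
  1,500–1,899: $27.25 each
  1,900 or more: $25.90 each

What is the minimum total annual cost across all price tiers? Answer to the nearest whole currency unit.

Holding cost per unit per year at price C is H = 0.30·C.
Evaluate total cost at each tier's feasible EOQ or, if the EOQ is below the tier, at the tier's minimum quantity.
EOQ at $30.20 = 995.3 (feasible in tier 1): TC = 72,030×$30.20 + (72,030/995.3)×62.3 + (995.3/2)×0.30×$30.20 = $2,184,323.37.
EOQ at $27.25 = 1047.8 < 1500, so use break Q=1500: TC = 72,030×$27.25 + (72,030/1500.0)×62.3 + (1500.0/2)×0.30×$27.25 = $1,971,940.40.
EOQ at $25.90 = 1074.7 < 1900, so use break Q=1900: TC = 72,030×$25.90 + (72,030/1900.0)×62.3 + (1900.0/2)×0.30×$25.90 = $1,875,320.33.
Lowest total cost among the candidates is at Q = 1900.0.

TC* ≈ $1,875,320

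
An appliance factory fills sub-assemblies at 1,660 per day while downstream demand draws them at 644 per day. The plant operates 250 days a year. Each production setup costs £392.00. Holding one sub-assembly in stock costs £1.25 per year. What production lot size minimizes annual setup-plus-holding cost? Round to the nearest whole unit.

Annual demand D = 644 × 250 = 161,000.
Production build-up factor (1 − d/p) = 1 − 644/1,660 = 0.6120.
Q* = √(2DS / (H(1 − d/p))) = √(2 × 161,000 × 392 / (1.25 × 0.6120)).
= √(126,224,000 / 0.7651) ≈ 12844.676.

Q* ≈ 12,845 sub-assemblies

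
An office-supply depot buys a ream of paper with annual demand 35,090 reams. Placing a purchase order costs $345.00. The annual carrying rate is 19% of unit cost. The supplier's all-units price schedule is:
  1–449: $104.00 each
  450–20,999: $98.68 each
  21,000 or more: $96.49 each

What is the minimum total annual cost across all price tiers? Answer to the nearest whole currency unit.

Holding cost per unit per year at price C is H = 0.19·C.
For each price level, check whether its EOQ is feasible; otherwise the best quantity at that price is the breakpoint.
Tier 1 ($104.00): EOQ = 1106.9 exceeds tier's upper bound 449, so this tier is dominated.
EOQ at $98.68 = 1136.4 (feasible in tier 2): TC = 35,090×$98.68 + (35,090/1136.4)×345 + (1136.4/2)×0.19×$98.68 = $3,483,987.48.
EOQ at $96.49 = 1149.2 < 21000, so use break Q=21000: TC = 35,090×$96.49 + (35,090/21000.0)×345 + (21000.0/2)×0.19×$96.49 = $3,578,908.13.
Lowest total cost among the candidates is at Q = 1136.4.

TC* ≈ $3,483,987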